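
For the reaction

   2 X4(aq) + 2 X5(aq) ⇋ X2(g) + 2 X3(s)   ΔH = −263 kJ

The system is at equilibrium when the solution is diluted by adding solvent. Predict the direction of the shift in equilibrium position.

left

Dilution lowers every aqueous concentration by the same factor. Δn_aq = 0 − 4 = -4, so the system shifts toward the side with more dissolved moles — to the left.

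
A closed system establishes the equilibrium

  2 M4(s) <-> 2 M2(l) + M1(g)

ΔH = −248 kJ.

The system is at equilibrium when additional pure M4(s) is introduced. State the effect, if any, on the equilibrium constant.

The equilibrium constant depends only on temperature. This perturbation changes neither the position of equilibrium nor K.

unchanged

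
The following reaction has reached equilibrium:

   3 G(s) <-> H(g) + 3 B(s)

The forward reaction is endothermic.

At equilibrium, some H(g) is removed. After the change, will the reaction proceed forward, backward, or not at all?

Removing H (g), a product, drives the reaction to the right.

right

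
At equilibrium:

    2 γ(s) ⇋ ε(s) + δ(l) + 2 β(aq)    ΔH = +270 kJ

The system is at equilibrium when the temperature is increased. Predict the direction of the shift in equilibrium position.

right

The forward reaction is endothermic. Raising T favours the endothermic direction — shift to the right.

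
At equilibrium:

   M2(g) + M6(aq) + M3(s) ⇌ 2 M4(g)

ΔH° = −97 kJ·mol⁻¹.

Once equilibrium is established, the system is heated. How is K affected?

K depends on temperature via the van 't Hoff relation. The forward reaction is exothermic, so raising T decreases K.

decreases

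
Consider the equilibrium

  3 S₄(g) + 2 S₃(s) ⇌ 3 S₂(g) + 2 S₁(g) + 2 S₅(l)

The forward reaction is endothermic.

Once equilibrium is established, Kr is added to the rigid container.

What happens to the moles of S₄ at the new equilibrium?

At constant volume, adding an inert gas leaves every reacting species' partial pressure unchanged, so Q is unchanged — no shift from this change.
No net shift occurs, so the amount of S₄ is unchanged.

unchanged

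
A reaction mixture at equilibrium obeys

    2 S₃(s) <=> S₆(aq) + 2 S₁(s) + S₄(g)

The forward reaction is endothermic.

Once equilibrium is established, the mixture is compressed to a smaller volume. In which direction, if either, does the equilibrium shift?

Gas moles: reactants 0, products 1 (Δn_gas = +1). Compression shifts the system toward the side with fewer moles of gas — to the left.

left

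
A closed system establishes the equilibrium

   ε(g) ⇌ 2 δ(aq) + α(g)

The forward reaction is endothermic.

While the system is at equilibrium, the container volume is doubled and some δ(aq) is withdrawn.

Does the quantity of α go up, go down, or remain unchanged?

Gas moles: reactants 1, products 1. Δn_gas = 0, so a volume change leaves Q equal to K — no shift from this change.
Removing δ (aq), a product, drives the reaction to the right.
The net shift is to the right. α is a product, so its amount increases.

increases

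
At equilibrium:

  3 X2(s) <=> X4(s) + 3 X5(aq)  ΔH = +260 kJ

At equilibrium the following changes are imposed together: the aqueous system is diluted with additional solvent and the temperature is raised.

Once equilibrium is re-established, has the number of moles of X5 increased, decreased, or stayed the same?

Dilution lowers every aqueous concentration by the same factor. Δn_aq = 3 − 0 = +3, so the system shifts toward the side with more dissolved moles — to the right.
The forward reaction is endothermic. Raising T favours the endothermic direction — shift to the right.
The net shift is to the right. X5 is a product, so its amount increases.

increases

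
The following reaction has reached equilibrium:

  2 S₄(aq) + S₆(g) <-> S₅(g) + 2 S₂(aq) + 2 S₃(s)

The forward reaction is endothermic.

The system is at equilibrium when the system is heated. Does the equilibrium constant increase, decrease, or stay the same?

increases

K depends on temperature via the van 't Hoff relation. The forward reaction is endothermic, so raising T increases K.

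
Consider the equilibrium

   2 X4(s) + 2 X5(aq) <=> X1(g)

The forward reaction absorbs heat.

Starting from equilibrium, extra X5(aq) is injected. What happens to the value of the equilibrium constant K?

unchanged

The equilibrium constant depends only on temperature. This perturbation may move the position of equilibrium, but since T is unchanged, K itself is unchanged.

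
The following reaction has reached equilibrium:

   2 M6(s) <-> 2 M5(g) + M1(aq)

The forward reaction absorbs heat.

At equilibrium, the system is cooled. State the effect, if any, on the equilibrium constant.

K depends on temperature via the van 't Hoff relation. The forward reaction is endothermic, so lowering T decreases K.

decreases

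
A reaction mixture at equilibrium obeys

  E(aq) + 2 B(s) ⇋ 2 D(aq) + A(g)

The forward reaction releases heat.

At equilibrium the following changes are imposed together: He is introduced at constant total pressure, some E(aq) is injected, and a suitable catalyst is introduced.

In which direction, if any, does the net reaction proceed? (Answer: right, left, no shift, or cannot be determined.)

Adding inert gas at constant total pressure expands the volume and lowers every reacting partial pressure. With Δn_gas = 1 − 0 = +1, Q moves away from K toward the side with fewer gas moles, so the system shifts toward the side with more gas moles — to the right.
Adding E (aq), a reactant, drives the reaction to the right.
A catalyst speeds both forward and reverse rates equally; it changes neither Q nor K — no shift from this change.
Only the nonzero effect(s) matter; the net shift is to the right.

right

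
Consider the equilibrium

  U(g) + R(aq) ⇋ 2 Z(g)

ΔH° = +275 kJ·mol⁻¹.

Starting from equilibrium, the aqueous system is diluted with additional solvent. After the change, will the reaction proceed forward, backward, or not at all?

Dilution lowers every aqueous concentration by the same factor. Δn_aq = 0 − 1 = -1, so the system shifts toward the side with more dissolved moles — to the left.

left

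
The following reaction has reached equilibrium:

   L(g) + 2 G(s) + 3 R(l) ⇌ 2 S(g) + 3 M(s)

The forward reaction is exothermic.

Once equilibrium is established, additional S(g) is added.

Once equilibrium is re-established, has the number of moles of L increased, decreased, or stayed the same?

Adding S (g), a product, drives the reaction to the left.
The net shift is to the left. L is a reactant, so its amount increases.

increases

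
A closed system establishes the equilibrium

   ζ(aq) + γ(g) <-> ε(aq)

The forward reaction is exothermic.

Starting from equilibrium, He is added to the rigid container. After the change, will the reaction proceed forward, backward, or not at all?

no shift

At constant volume, adding an inert gas leaves every reacting species' partial pressure unchanged, so Q is unchanged — no shift from this change.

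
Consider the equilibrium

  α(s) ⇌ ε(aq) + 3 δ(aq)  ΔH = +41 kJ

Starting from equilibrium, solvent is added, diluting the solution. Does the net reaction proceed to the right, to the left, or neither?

Dilution lowers every aqueous concentration by the same factor. Δn_aq = 4 − 0 = +4, so the system shifts toward the side with more dissolved moles — to the right.

right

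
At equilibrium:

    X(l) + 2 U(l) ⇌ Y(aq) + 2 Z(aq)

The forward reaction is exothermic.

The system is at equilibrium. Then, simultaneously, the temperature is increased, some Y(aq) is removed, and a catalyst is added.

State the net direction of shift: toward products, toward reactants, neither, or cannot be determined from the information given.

The forward reaction is exothermic. Raising T favours the endothermic direction — shift to the left.
Removing Y (aq), a product, drives the reaction to the right.
A catalyst speeds both forward and reverse rates equally; it changes neither Q nor K — no shift from this change.
The individual effects push in opposite directions; without quantitative information the net direction cannot be determined.

cannot be determined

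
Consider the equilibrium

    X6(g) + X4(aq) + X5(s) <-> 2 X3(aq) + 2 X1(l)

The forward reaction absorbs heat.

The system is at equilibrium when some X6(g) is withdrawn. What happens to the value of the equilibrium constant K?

unchanged

The equilibrium constant depends only on temperature. This perturbation may move the position of equilibrium, but since T is unchanged, K itself is unchanged.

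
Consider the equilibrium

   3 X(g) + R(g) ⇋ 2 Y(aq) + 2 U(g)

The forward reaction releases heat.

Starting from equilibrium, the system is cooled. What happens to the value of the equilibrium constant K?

increases

K depends on temperature via the van 't Hoff relation. The forward reaction is exothermic, so lowering T increases K.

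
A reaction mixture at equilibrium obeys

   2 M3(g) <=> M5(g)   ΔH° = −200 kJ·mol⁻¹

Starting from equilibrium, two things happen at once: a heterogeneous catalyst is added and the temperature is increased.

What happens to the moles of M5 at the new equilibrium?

A catalyst speeds both forward and reverse rates equally; it changes neither Q nor K — no shift from this change.
The forward reaction is exothermic. Raising T favours the endothermic direction — shift to the left.
The net shift is to the left. M5 is a product, so its amount decreases.

decreases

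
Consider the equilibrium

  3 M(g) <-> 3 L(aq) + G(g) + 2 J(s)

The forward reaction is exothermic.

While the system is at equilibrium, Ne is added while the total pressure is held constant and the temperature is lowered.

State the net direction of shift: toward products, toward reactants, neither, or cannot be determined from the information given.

Adding inert gas at constant total pressure expands the volume and lowers every reacting partial pressure. With Δn_gas = 1 − 3 = -2, Q moves away from K toward the side with fewer gas moles, so the system shifts toward the side with more gas moles — to the left.
The forward reaction is exothermic. Lowering T favours the exothermic direction — shift to the right.
The individual effects push in opposite directions; without quantitative information the net direction cannot be determined.

cannot be determined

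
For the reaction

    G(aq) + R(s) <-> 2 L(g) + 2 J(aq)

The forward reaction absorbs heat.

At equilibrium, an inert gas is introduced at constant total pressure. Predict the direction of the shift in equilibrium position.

Adding inert gas at constant total pressure expands the volume and lowers every reacting partial pressure. With Δn_gas = 2 − 0 = +2, Q moves away from K toward the side with fewer gas moles, so the system shifts toward the side with more gas moles — to the right.

right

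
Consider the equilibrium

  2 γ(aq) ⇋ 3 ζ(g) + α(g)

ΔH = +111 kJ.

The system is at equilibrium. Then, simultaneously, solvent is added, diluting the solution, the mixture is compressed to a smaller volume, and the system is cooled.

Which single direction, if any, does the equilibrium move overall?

left

Dilution lowers every aqueous concentration by the same factor. Δn_aq = 0 − 2 = -2, so the system shifts toward the side with more dissolved moles — to the left.
Gas moles: reactants 0, products 4 (Δn_gas = +4). Compression shifts the system toward the side with fewer moles of gas — to the left.
The forward reaction is endothermic. Lowering T favours the exothermic direction — shift to the left.
All effects act in the same direction — net shift to the left.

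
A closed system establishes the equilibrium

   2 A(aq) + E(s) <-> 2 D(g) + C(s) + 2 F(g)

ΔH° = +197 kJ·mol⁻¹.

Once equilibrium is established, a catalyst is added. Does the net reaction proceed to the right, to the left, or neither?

no shift

A catalyst speeds both forward and reverse rates equally; it changes neither Q nor K — no shift from this change.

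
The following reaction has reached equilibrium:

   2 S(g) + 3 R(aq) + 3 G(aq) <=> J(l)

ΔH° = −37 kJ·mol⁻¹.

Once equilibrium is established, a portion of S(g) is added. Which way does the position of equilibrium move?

Adding S (g), a reactant, drives the reaction to the right.

right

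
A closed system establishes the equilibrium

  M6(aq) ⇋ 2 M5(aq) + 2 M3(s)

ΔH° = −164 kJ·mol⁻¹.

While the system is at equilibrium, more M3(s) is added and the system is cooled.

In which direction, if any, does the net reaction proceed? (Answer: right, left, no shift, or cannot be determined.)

right

M3 is a pure solid; its activity is 1 regardless of amount, so Q is unaffected — no shift from this change.
The forward reaction is exothermic. Lowering T favours the exothermic direction — shift to the right.
Only the nonzero effect(s) matter; the net shift is to the right.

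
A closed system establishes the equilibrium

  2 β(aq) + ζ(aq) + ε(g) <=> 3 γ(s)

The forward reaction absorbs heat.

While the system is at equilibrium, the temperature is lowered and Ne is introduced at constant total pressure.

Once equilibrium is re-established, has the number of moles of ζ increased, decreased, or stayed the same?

The forward reaction is endothermic. Lowering T favours the exothermic direction — shift to the left.
Adding inert gas at constant total pressure expands the volume and lowers every reacting partial pressure. With Δn_gas = 0 − 1 = -1, Q moves away from K toward the side with fewer gas moles, so the system shifts toward the side with more gas moles — to the left.
The net shift is to the left. ζ is a reactant, so its amount increases.

increases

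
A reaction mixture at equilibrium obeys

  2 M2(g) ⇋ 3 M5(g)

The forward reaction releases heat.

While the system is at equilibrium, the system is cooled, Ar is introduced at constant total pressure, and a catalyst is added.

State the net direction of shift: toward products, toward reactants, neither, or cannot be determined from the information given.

right

The forward reaction is exothermic. Lowering T favours the exothermic direction — shift to the right.
Adding inert gas at constant total pressure expands the volume and lowers every reacting partial pressure. With Δn_gas = 3 − 2 = +1, Q moves away from K toward the side with fewer gas moles, so the system shifts toward the side with more gas moles — to the right.
A catalyst speeds both forward and reverse rates equally; it changes neither Q nor K — no shift from this change.
Only the nonzero effect(s) matter; the net shift is to the right.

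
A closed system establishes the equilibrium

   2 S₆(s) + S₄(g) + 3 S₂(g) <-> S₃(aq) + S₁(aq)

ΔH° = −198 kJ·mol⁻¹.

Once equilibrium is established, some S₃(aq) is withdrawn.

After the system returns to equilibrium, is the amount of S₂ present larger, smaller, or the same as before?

decreases

Removing S₃ (aq), a product, drives the reaction to the right.
The net shift is to the right. S₂ is a reactant, so its amount decreases.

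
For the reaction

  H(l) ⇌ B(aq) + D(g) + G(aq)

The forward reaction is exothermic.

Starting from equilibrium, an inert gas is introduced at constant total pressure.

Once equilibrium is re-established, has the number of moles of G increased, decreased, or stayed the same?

increases

Adding inert gas at constant total pressure expands the volume and lowers every reacting partial pressure. With Δn_gas = 1 − 0 = +1, Q moves away from K toward the side with fewer gas moles, so the system shifts toward the side with more gas moles — to the right.
The net shift is to the right. G is a product, so its amount increases.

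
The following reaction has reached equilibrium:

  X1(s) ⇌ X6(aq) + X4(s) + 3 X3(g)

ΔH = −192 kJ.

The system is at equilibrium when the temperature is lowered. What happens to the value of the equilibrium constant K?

K depends on temperature via the van 't Hoff relation. The forward reaction is exothermic, so lowering T increases K.

increases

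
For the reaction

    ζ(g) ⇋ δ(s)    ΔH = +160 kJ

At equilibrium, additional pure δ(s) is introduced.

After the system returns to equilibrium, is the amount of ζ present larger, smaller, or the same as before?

δ is a pure solid; its activity is 1 regardless of amount, so Q is unaffected — no shift from this change.
No net shift occurs, so the amount of ζ is unchanged.

unchanged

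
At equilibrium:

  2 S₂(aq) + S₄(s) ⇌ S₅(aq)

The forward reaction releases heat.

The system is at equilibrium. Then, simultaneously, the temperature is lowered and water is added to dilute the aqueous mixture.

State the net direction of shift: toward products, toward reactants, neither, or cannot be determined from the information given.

cannot be determined

The forward reaction is exothermic. Lowering T favours the exothermic direction — shift to the right.
Dilution lowers every aqueous concentration by the same factor. Δn_aq = 1 − 2 = -1, so the system shifts toward the side with more dissolved moles — to the left.
The individual effects push in opposite directions; without quantitative information the net direction cannot be determined.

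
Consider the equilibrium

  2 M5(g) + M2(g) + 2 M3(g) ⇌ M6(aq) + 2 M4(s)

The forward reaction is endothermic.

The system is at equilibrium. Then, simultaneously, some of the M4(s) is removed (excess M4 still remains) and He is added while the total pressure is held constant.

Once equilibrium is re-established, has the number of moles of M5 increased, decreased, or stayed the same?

increases

M4 is a pure solid; its activity is 1 regardless of amount, so Q is unaffected — no shift from this change.
Adding inert gas at constant total pressure expands the volume and lowers every reacting partial pressure. With Δn_gas = 0 − 5 = -5, Q moves away from K toward the side with fewer gas moles, so the system shifts toward the side with more gas moles — to the left.
The net shift is to the left. M5 is a reactant, so its amount increases.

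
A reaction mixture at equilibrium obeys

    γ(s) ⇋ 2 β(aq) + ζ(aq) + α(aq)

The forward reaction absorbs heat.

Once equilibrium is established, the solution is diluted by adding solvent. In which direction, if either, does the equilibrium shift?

Dilution lowers every aqueous concentration by the same factor. Δn_aq = 4 − 0 = +4, so the system shifts toward the side with more dissolved moles — to the right.

right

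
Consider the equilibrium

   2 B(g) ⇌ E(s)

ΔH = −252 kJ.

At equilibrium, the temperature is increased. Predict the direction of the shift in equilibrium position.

left

The forward reaction is exothermic. Raising T favours the endothermic direction — shift to the left.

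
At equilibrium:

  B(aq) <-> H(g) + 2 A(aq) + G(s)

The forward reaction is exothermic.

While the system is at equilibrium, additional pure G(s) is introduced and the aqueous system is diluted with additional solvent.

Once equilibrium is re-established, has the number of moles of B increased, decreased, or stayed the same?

G is a pure solid; its activity is 1 regardless of amount, so Q is unaffected — no shift from this change.
Dilution lowers every aqueous concentration by the same factor. Δn_aq = 2 − 1 = +1, so the system shifts toward the side with more dissolved moles — to the right.
The net shift is to the right. B is a reactant, so its amount decreases.

decreases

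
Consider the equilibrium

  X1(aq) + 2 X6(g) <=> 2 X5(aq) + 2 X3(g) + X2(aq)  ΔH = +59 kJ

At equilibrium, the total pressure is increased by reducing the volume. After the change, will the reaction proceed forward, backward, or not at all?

no shift

Gas moles: reactants 2, products 2. Δn_gas = 0, so a volume change leaves Q equal to K — no shift from this change.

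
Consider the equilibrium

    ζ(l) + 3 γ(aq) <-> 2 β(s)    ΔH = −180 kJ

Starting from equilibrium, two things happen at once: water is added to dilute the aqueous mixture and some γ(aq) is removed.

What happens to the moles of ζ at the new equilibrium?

Dilution lowers every aqueous concentration by the same factor. Δn_aq = 0 − 3 = -3, so the system shifts toward the side with more dissolved moles — to the left.
Removing γ (aq), a reactant, drives the reaction to the left.
The net shift is to the left. ζ is a reactant, so its amount increases.

increases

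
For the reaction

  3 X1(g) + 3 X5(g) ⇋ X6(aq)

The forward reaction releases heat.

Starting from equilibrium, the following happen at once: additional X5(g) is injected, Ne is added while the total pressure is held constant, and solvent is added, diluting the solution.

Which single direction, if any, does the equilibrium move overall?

cannot be determined

Adding X5 (g), a reactant, drives the reaction to the right.
Adding inert gas at constant total pressure expands the volume and lowers every reacting partial pressure. With Δn_gas = 0 − 6 = -6, Q moves away from K toward the side with fewer gas moles, so the system shifts toward the side with more gas moles — to the left.
Dilution lowers every aqueous concentration by the same factor. Δn_aq = 1 − 0 = +1, so the system shifts toward the side with more dissolved moles — to the right.
The individual effects push in opposite directions; without quantitative information the net direction cannot be determined.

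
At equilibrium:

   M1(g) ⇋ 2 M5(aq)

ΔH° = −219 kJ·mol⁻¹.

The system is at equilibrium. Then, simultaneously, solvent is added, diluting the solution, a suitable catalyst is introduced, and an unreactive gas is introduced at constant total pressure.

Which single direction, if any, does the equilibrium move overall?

cannot be determined

Dilution lowers every aqueous concentration by the same factor. Δn_aq = 2 − 0 = +2, so the system shifts toward the side with more dissolved moles — to the right.
A catalyst speeds both forward and reverse rates equally; it changes neither Q nor K — no shift from this change.
Adding inert gas at constant total pressure expands the volume and lowers every reacting partial pressure. With Δn_gas = 0 − 1 = -1, Q moves away from K toward the side with fewer gas moles, so the system shifts toward the side with more gas moles — to the left.
The individual effects push in opposite directions; without quantitative information the net direction cannot be determined.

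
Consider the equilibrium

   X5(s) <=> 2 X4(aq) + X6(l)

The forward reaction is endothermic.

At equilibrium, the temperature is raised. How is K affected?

K depends on temperature via the van 't Hoff relation. The forward reaction is endothermic, so raising T increases K.

increases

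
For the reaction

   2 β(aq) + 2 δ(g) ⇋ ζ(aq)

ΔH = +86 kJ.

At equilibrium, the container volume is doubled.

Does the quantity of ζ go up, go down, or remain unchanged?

Gas moles: reactants 2, products 0 (Δn_gas = -2). Expansion shifts the system toward the side with more moles of gas — to the left.
The net shift is to the left. ζ is a product, so its amount decreases.

decreases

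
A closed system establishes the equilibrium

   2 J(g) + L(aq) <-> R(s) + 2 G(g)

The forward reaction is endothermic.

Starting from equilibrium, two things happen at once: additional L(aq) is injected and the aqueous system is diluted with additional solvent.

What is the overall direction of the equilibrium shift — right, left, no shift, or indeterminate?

cannot be determined

Adding L (aq), a reactant, drives the reaction to the right.
Dilution lowers every aqueous concentration by the same factor. Δn_aq = 0 − 1 = -1, so the system shifts toward the side with more dissolved moles — to the left.
The individual effects push in opposite directions; without quantitative information the net direction cannot be determined.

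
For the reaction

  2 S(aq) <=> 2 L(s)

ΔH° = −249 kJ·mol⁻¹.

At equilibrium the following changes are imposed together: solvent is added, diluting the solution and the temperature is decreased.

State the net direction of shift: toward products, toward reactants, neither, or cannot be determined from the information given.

cannot be determined

Dilution lowers every aqueous concentration by the same factor. Δn_aq = 0 − 2 = -2, so the system shifts toward the side with more dissolved moles — to the left.
The forward reaction is exothermic. Lowering T favours the exothermic direction — shift to the right.
The individual effects push in opposite directions; without quantitative information the net direction cannot be determined.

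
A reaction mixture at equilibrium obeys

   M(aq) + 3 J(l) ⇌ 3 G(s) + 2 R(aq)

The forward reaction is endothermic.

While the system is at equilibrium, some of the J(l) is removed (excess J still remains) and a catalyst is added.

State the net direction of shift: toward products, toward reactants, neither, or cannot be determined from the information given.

J is a pure liquid; its activity is 1 regardless of amount, so Q is unaffected — no shift from this change.
A catalyst speeds both forward and reverse rates equally; it changes neither Q nor K — no shift from this change.
None of the changes alters Q relative to K, so there is no net shift.

no shift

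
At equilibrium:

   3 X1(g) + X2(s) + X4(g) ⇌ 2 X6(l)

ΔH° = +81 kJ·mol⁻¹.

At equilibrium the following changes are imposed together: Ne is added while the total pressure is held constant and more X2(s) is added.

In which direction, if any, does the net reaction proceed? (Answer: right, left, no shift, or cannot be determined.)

Adding inert gas at constant total pressure expands the volume and lowers every reacting partial pressure. With Δn_gas = 0 − 4 = -4, Q moves away from K toward the side with fewer gas moles, so the system shifts toward the side with more gas moles — to the left.
X2 is a pure solid; its activity is 1 regardless of amount, so Q is unaffected — no shift from this change.
Only the nonzero effect(s) matter; the net shift is to the left.

left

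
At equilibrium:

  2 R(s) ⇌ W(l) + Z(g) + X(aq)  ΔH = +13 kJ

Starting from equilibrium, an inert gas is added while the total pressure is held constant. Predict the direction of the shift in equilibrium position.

Adding inert gas at constant total pressure expands the volume and lowers every reacting partial pressure. With Δn_gas = 1 − 0 = +1, Q moves away from K toward the side with fewer gas moles, so the system shifts toward the side with more gas moles — to the right.

right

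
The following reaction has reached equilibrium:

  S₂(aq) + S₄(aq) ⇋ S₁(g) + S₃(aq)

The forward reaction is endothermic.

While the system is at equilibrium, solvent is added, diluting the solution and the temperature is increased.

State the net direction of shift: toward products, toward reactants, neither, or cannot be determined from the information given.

Dilution lowers every aqueous concentration by the same factor. Δn_aq = 1 − 2 = -1, so the system shifts toward the side with more dissolved moles — to the left.
The forward reaction is endothermic. Raising T favours the endothermic direction — shift to the right.
The individual effects push in opposite directions; without quantitative information the net direction cannot be determined.

cannot be determined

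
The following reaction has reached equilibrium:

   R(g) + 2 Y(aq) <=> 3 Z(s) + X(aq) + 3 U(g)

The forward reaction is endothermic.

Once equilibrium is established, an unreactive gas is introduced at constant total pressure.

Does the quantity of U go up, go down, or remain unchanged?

increases

Adding inert gas at constant total pressure expands the volume and lowers every reacting partial pressure. With Δn_gas = 3 − 1 = +2, Q moves away from K toward the side with fewer gas moles, so the system shifts toward the side with more gas moles — to the right.
The net shift is to the right. U is a product, so its amount increases.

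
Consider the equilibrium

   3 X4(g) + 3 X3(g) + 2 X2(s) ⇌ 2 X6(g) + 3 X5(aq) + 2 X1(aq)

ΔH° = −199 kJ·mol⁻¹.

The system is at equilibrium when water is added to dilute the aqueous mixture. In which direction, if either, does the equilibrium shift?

Dilution lowers every aqueous concentration by the same factor. Δn_aq = 5 − 0 = +5, so the system shifts toward the side with more dissolved moles — to the right.

right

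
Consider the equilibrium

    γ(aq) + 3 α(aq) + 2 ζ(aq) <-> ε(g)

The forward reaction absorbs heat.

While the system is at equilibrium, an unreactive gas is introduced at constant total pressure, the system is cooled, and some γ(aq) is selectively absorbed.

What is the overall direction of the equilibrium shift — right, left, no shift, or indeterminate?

Adding inert gas at constant total pressure expands the volume and lowers every reacting partial pressure. With Δn_gas = 1 − 0 = +1, Q moves away from K toward the side with fewer gas moles, so the system shifts toward the side with more gas moles — to the right.
The forward reaction is endothermic. Lowering T favours the exothermic direction — shift to the left.
Removing γ (aq), a reactant, drives the reaction to the left.
The individual effects push in opposite directions; without quantitative information the net direction cannot be determined.

cannot be determined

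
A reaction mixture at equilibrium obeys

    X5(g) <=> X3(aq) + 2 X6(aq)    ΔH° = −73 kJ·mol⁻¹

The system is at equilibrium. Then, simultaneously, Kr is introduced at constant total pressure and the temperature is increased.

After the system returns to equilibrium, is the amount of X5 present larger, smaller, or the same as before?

increases

Adding inert gas at constant total pressure expands the volume and lowers every reacting partial pressure. With Δn_gas = 0 − 1 = -1, Q moves away from K toward the side with fewer gas moles, so the system shifts toward the side with more gas moles — to the left.
The forward reaction is exothermic. Raising T favours the endothermic direction — shift to the left.
The net shift is to the left. X5 is a reactant, so its amount increases.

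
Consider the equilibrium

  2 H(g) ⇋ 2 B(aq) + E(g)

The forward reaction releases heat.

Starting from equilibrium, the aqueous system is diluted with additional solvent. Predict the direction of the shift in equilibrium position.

right

Dilution lowers every aqueous concentration by the same factor. Δn_aq = 2 − 0 = +2, so the system shifts toward the side with more dissolved moles — to the right.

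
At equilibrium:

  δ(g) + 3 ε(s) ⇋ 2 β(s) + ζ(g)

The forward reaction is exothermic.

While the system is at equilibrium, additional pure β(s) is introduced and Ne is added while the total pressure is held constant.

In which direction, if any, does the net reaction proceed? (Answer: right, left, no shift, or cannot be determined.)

no shift

β is a pure solid; its activity is 1 regardless of amount, so Q is unaffected — no shift from this change.
Adding inert gas at constant total pressure expands the volume, scaling every reacting partial pressure by the same factor. Δn_gas = 1 − 1 = 0, so Q is unchanged — no shift.
None of the changes alters Q relative to K, so there is no net shift.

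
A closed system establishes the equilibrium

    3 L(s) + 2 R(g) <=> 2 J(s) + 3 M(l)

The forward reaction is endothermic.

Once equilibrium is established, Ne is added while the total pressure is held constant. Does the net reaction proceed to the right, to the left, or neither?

Adding inert gas at constant total pressure expands the volume and lowers every reacting partial pressure. With Δn_gas = 0 − 2 = -2, Q moves away from K toward the side with fewer gas moles, so the system shifts toward the side with more gas moles — to the left.

left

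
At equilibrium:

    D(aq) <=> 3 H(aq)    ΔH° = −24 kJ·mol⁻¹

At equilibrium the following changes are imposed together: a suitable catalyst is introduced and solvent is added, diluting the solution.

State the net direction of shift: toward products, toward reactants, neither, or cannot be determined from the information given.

right

A catalyst speeds both forward and reverse rates equally; it changes neither Q nor K — no shift from this change.
Dilution lowers every aqueous concentration by the same factor. Δn_aq = 3 − 1 = +2, so the system shifts toward the side with more dissolved moles — to the right.
Only the nonzero effect(s) matter; the net shift is to the right.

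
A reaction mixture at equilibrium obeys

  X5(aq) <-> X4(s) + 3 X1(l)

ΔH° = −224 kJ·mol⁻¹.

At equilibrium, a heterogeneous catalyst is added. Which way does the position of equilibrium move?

no shift

A catalyst speeds both forward and reverse rates equally; it changes neither Q nor K — no shift from this change.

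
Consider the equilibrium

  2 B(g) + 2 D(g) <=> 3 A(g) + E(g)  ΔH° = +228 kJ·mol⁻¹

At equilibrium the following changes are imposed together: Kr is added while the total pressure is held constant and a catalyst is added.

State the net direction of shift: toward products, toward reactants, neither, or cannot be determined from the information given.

no shift

Adding inert gas at constant total pressure expands the volume, scaling every reacting partial pressure by the same factor. Δn_gas = 4 − 4 = 0, so Q is unchanged — no shift.
A catalyst speeds both forward and reverse rates equally; it changes neither Q nor K — no shift from this change.
None of the changes alters Q relative to K, so there is no net shift.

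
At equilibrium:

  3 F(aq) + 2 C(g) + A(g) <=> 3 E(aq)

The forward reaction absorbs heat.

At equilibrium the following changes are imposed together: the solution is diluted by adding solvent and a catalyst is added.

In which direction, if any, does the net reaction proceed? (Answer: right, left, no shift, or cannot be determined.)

Dilution scales every aqueous concentration by the same factor. Δn_aq = 3 − 3 = 0, so Q is unchanged — no shift.
A catalyst speeds both forward and reverse rates equally; it changes neither Q nor K — no shift from this change.
None of the changes alters Q relative to K, so there is no net shift.

no shift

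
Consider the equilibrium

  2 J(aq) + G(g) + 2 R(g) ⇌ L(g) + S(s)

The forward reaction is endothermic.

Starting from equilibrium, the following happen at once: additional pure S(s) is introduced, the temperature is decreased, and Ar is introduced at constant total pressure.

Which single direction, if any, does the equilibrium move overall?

S is a pure solid; its activity is 1 regardless of amount, so Q is unaffected — no shift from this change.
The forward reaction is endothermic. Lowering T favours the exothermic direction — shift to the left.
Adding inert gas at constant total pressure expands the volume and lowers every reacting partial pressure. With Δn_gas = 1 − 3 = -2, Q moves away from K toward the side with fewer gas moles, so the system shifts toward the side with more gas moles — to the left.
Only the nonzero effect(s) matter; the net shift is to the left.

left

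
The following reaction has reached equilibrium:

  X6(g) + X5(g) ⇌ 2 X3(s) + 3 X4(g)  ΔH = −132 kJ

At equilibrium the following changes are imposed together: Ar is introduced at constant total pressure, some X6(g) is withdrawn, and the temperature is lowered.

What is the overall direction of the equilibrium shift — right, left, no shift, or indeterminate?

cannot be determined

Adding inert gas at constant total pressure expands the volume and lowers every reacting partial pressure. With Δn_gas = 3 − 2 = +1, Q moves away from K toward the side with fewer gas moles, so the system shifts toward the side with more gas moles — to the right.
Removing X6 (g), a reactant, drives the reaction to the left.
The forward reaction is exothermic. Lowering T favours the exothermic direction — shift to the right.
The individual effects push in opposite directions; without quantitative information the net direction cannot be determined.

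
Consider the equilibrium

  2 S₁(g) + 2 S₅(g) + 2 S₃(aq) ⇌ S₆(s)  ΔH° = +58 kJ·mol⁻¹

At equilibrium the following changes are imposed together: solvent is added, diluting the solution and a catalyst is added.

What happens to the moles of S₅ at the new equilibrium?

increases

Dilution lowers every aqueous concentration by the same factor. Δn_aq = 0 − 2 = -2, so the system shifts toward the side with more dissolved moles — to the left.
A catalyst speeds both forward and reverse rates equally; it changes neither Q nor K — no shift from this change.
The net shift is to the left. S₅ is a reactant, so its amount increases.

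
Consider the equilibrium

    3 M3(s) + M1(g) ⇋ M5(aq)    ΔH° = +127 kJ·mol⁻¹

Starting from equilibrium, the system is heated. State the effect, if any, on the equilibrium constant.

K depends on temperature via the van 't Hoff relation. The forward reaction is endothermic, so raising T increases K.

increases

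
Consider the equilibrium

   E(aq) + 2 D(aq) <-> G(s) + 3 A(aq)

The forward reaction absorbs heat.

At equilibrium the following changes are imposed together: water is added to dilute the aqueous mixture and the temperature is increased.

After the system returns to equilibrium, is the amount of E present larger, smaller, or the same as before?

Dilution scales every aqueous concentration by the same factor. Δn_aq = 3 − 3 = 0, so Q is unchanged — no shift.
The forward reaction is endothermic. Raising T favours the endothermic direction — shift to the right.
The net shift is to the right. E is a reactant, so its amount decreases.

decreases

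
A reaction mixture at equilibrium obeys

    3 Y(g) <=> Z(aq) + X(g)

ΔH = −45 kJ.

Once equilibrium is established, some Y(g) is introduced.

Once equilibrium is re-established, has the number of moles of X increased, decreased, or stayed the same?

increases

Adding Y (g), a reactant, drives the reaction to the right.
The net shift is to the right. X is a product, so its amount increases.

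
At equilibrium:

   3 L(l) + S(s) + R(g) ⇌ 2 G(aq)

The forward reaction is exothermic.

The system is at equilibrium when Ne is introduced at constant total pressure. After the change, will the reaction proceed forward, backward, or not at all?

left

Adding inert gas at constant total pressure expands the volume and lowers every reacting partial pressure. With Δn_gas = 0 − 1 = -1, Q moves away from K toward the side with fewer gas moles, so the system shifts toward the side with more gas moles — to the left.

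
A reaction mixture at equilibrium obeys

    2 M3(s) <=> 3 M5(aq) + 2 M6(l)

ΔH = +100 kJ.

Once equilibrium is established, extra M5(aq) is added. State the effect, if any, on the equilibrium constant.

The equilibrium constant depends only on temperature. This perturbation may move the position of equilibrium, but since T is unchanged, K itself is unchanged.

unchanged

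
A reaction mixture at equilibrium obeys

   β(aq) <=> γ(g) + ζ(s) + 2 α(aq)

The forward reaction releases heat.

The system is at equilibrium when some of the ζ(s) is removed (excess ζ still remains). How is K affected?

The equilibrium constant depends only on temperature. This perturbation changes neither the position of equilibrium nor K.

unchanged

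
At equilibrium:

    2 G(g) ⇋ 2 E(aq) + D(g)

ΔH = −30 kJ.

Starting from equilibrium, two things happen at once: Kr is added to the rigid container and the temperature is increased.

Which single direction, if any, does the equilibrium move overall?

At constant volume, adding an inert gas leaves every reacting species' partial pressure unchanged, so Q is unchanged — no shift from this change.
The forward reaction is exothermic. Raising T favours the endothermic direction — shift to the left.
Only the nonzero effect(s) matter; the net shift is to the left.

left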